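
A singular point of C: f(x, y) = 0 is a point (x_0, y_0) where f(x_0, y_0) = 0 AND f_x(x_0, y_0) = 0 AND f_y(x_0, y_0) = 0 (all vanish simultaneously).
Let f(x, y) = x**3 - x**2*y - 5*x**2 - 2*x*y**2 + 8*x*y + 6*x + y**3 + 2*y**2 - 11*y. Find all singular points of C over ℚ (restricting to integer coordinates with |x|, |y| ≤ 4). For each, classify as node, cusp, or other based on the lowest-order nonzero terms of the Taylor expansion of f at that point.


Singular points: {(2, 1)}; classification: cusp.

Compute partial derivatives:
  f_x = 3*x**2 - 2*x*y - 10*x - 2*y**2 + 8*y + 6.
  f_y = -x**2 - 4*x*y + 8*x + 3*y**2 + 4*y - 11.
Scan x_0 ∈ {−4, ..., 4}. For each x_0, f_y(x_0, y) is a polynomial in y; find its integer roots y ∈ {−4, ..., 4}, then test f_x and f at those candidates.
  x = -4: f_y(-4, y) = 3*y**2 + 20*y - 59; no integer root y with |y| ≤ 4.
  x = -3: f_y(-3, y) = 3*y**2 + 16*y - 44; vanishes at y ∈ {2}. (-3, 2): f_x = 83 ≠ 0.
  x = -2: f_y(-2, y) = 3*y**2 + 12*y - 31; no integer root y with |y| ≤ 4.
  x = -1: f_y(-1, y) = 3*y**2 + 8*y - 20; no integer root y with |y| ≤ 4.
  x = 0: f_y(0, y) = 3*y**2 + 4*y - 11; no integer root y with |y| ≤ 4.
  x = 1: f_y(1, y) = 3*y**2 - 4; no integer root y with |y| ≤ 4.
  x = 2: f_y(2, y) = 3*y**2 - 4*y + 1; vanishes at y ∈ {1}. (2, 1): f_x = 0, f = 0 — SINGULAR.
  x = 3: f_y(3, y) = 3*y**2 - 8*y + 4; vanishes at y ∈ {2}. (3, 2): f_x = -1 ≠ 0.
  x = 4: f_y(4, y) = 3*y**2 - 12*y + 5; no integer root y with |y| ≤ 4.
Only singular point on the grid: (2, 1).
Classify: substitute x = 2 + u, y = 1 + v and expand: f = u**3 - u**2*v - 2*u*v**2 + v**3 + v**2.
No constant or linear terms (consistent with a singular point). Quadratic part: v**2. Cubic part: u**3 - u**2*v - 2*u*v**2 + v**3.
The quadratic part v**2 is a perfect square, so there is a single (double) tangent line v = 0, i.e. y = 1. Restricting the cubic part to that line (v = 0) leaves u**3 ≠ 0, so f is not divisible by v and the branch is v² ≈ -u**3 to lowest order — this is a cusp.
Classification: cusp.


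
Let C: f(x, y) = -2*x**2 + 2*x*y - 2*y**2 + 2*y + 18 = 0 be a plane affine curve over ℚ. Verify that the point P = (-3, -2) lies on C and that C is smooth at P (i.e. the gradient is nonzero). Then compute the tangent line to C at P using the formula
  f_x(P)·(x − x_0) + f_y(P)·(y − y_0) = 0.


Tangent line at P: 8*x + 4*y + 32 = 0.

Step 1: f(-3, -2) = 0, so P lies on C.
Step 2: partial derivatives
  f_x(x, y) = -4*x + 2*y, f_y(x, y) = 2*x - 4*y + 2.
  f_x(P) = 8, f_y(P) = 4 (gradient nonzero, so P is smooth).
Step 3: tangent line at P: 8·(x − -3) + 4·(y − -2) = 0.
Expanding: 8*x + 4*y + 32 = 0.


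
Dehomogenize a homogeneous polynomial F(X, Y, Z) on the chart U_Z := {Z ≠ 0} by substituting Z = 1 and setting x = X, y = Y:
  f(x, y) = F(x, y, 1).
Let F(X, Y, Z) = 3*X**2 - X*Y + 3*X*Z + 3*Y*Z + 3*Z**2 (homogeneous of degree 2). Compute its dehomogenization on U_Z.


f(x, y) = 3*x**2 - x*y + 3*x + 3*y + 3

On U_Z we set Z = 1. Each monomial c·X^i·Y^j·Z^k in F becomes c·x^i·y^j·1^k = c·x^i·y^j.
Substituting Z = 1: F(X, Y, 1) = 3*x**2 - x*y + 3*x + 3*y + 3.
Note: deg(f) ≤ deg(F) = 2; strict inequality happens when F is divisible by Z (lost terms).


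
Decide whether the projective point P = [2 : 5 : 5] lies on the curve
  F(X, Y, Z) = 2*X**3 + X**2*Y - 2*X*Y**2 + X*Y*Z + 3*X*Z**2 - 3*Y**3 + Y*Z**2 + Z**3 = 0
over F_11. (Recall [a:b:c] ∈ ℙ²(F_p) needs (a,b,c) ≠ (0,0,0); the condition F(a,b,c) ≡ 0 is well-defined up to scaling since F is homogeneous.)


F(2,5,5) ≡ 0 (mod 11); P is on the curve.

Evaluate F(2, 5, 5) term-by-term (mod 11).
  2*X**3 ↦ 2·8·1·1 = 16
  X**2*Y ↦ 1·4·5·1 = 20
  -2*X*Y**2 ↦ -2·2·25·1 = -100
  X*Y*Z ↦ 1·2·5·5 = 50
  3*X*Z**2 ↦ 3·2·1·25 = 150
  -3*Y**3 ↦ -3·1·125·1 = -375
  Y*Z**2 ↦ 1·1·5·25 = 125
  Z**3 ↦ 1·1·1·125 = 125
Sum: F(2, 5, 5) = (16) + (20) + (-100) + (50) + (150) + (-375) + (125) + (125) = 11.
Reducing mod 11: 11 ≡ 0 (mod 11).
Since F(a, b, c) ≡ 0 (mod 11), P lies on the curve.


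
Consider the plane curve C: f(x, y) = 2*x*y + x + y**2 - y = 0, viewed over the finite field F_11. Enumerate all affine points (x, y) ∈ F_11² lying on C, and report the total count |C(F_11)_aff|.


Affine F_11-points: {(0, 0), (0, 1), (2, 9), (2, 10), (4, 2), (6, 4), (6, 7), (7, 3), (7, 6), (9, 8)}; count = 10.

For each of the 121 pairs (x, y) ∈ F_11², evaluate f(x, y) mod 11. Record the zeros.
  x = 0: [0↦0, 1↦0, 2↦2, 3↦6, 4↦1, 5↦9, 6↦8, 7↦9, 8↦1, 9↦6, 10↦2]  zeros at y ∈ {0, 1}
  x = 1: [0↦1, 1↦3, 2↦7, 3↦2, 4↦10, 5↦9, 6↦10, 7↦2, 8↦7, 9↦3, 10↦1]  zeros at y ∈ ∅
  x = 2: [0↦2, 1↦6, 2↦1, 3↦9, 4↦8, 5↦9, 6↦1, 7↦6, 8↦2, 9↦0, 10↦0]  zeros at y ∈ {9, 10}
  x = 3: [0↦3, 1↦9, 2↦6, 3↦5, 4↦6, 5↦9, 6↦3, 7↦10, 8↦8, 9↦8, 10↦10]  zeros at y ∈ ∅
  x = 4: [0↦4, 1↦1, 2↦0, 3↦1, 4↦4, 5↦9, 6↦5, 7↦3, 8↦3, 9↦5, 10↦9]  zeros at y ∈ {2}
  x = 5: [0↦5, 1↦4, 2↦5, 3↦8, 4↦2, 5↦9, 6↦7, 7↦7, 8↦9, 9↦2, 10↦8]  zeros at y ∈ ∅
  x = 6: [0↦6, 1↦7, 2↦10, 3↦4, 4↦0, 5↦9, 6↦9, 7↦0, 8↦4, 9↦10, 10↦7]  zeros at y ∈ {4, 7}
  x = 7: [0↦7, 1↦10, 2↦4, 3↦0, 4↦9, 5↦9, 6↦0, 7↦4, 8↦10, 9↦7, 10↦6]  zeros at y ∈ {3, 6}
  x = 8: [0↦8, 1↦2, 2↦9, 3↦7, 4↦7, 5↦9, 6↦2, 7↦8, 8↦5, 9↦4, 10↦5]  zeros at y ∈ ∅
  x = 9: [0↦9, 1↦5, 2↦3, 3↦3, 4↦5, 5↦9, 6↦4, 7↦1, 8↦0, 9↦1, 10↦4]  zeros at y ∈ {8}
  x = 10: [0↦10, 1↦8, 2↦8, 3↦10, 4↦3, 5↦9, 6↦6, 7↦5, 8↦6, 9↦9, 10↦3]  zeros at y ∈ ∅
Collecting zeros: affine points = {(0, 0), (0, 1), (2, 9), (2, 10), (4, 2), (6, 4), (6, 7), (7, 3), (7, 6), (9, 8)}.
Total count |C(F_11)_aff| = 10.


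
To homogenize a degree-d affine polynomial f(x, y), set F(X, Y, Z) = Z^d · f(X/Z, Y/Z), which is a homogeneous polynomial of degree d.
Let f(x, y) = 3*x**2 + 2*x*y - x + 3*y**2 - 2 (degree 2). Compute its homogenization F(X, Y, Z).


F(X, Y, Z) = 3*X**2 + 2*X*Y - X*Z + 3*Y**2 - 2*Z**2

deg(f) = 2.
Substitute x = X/Z, y = Y/Z into f, then multiply by Z^2.
  monomial 3·x^2·y^0 ↦ 3·X^2·Y^0·Z^0.
  monomial 2·x^1·y^1 ↦ 2·X^1·Y^1·Z^0.
  monomial -1·x^1·y^0 ↦ -1·X^1·Y^0·Z^1.
  monomial 3·x^0·y^2 ↦ 3·X^0·Y^2·Z^0.
  monomial -2·x^0·y^0 ↦ -2·X^0·Y^0·Z^2.
Collecting: F(X, Y, Z) = 3*X**2 + 2*X*Y - X*Z + 3*Y**2 - 2*Z**2.


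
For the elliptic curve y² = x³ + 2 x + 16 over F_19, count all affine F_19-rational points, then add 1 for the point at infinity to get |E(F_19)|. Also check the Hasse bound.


Affine points = {(0, 4), (0, 15), (1, 0), (2, 3), (2, 16), (3, 7), (3, 12), (6, 4), (6, 15), (11, 1), (11, 18), (12, 1), (12, 18), (13, 4), (13, 15), (15, 1), (15, 18), (17, 2), (17, 17)}; affine count = 19; |E(F_19)| = 20.

Discriminant check: Δ ∝ 4a³ + 27b² = 4·2³ + 27·16² = 4·8 + 27·256 ≡ 9 (mod 19). Nonzero ⇒ E is nonsingular.
For each x ∈ F_19, compute rhs = x³ + 2·x + 16 mod 19, then count y ∈ F_19 with y² ≡ rhs.
  x = 0: rhs = 16, matching y values: 4, 15 (2 points).
  x = 1: rhs = 0, matching y values: 0 (1 points).
  x = 2: rhs = 9, matching y values: 3, 16 (2 points).
  x = 3: rhs = 11, matching y values: 7, 12 (2 points).
  x = 4: rhs = 12, matching y values: none (0 points).
  x = 5: rhs = 18, matching y values: none (0 points).
  x = 6: rhs = 16, matching y values: 4, 15 (2 points).
  x = 7: rhs = 12, matching y values: none (0 points).
  x = 8: rhs = 12, matching y values: none (0 points).
  x = 9: rhs = 3, matching y values: none (0 points).
  x = 10: rhs = 10, matching y values: none (0 points).
  x = 11: rhs = 1, matching y values: 1, 18 (2 points).
  x = 12: rhs = 1, matching y values: 1, 18 (2 points).
  x = 13: rhs = 16, matching y values: 4, 15 (2 points).
  x = 14: rhs = 14, matching y values: none (0 points).
  x = 15: rhs = 1, matching y values: 1, 18 (2 points).
  x = 16: rhs = 2, matching y values: none (0 points).
  x = 17: rhs = 4, matching y values: 2, 17 (2 points).
  x = 18: rhs = 13, matching y values: none (0 points).
Total affine count: 19.
Full point count |E(F_19)| = 19 + 1 = 20.
Hasse bound: |20 − (19+1)| = |0| = 0 ≤ 2√19 ≈ 8.7178 ✓.


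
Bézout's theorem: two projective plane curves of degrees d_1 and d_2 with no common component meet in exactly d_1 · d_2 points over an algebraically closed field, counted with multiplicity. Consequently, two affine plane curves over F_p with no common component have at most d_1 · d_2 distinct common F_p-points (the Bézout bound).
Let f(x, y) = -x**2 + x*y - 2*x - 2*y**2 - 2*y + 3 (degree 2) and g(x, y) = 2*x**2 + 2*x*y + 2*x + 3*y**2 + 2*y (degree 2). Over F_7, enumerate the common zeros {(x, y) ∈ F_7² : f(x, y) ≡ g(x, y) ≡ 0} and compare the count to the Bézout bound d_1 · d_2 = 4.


Common zeros: {(2, 1)}; count = 1; Bézout bound = 4.

deg(f) = 2, deg(g) = 2, so Bézout bound = 4.
Scan x ∈ F_7. For each x, list the y ∈ F_7 with f(x, y) ≡ 0 and those with g(x, y) ≡ 0 (mod 7); the common zeros in that column are the intersection.
  x = 0: f ≡ 0 at y ∈ {3}; g ≡ 0 at y ∈ {0, 4}; common: ∅.
  x = 1: f ≡ 0 at y ∈ {0, 3}; g ≡ 0 at y ∈ ∅; common: ∅.
  x = 2: f ≡ 0 at y ∈ {1, 6}; g ≡ 0 at y ∈ {1, 4}; common: {1}.
  x = 3: f ≡ 0 at y ∈ ∅; g ≡ 0 at y ∈ {1}; common: ∅.
  x = 4: f ≡ 0 at y ∈ {0, 1}; g ≡ 0 at y ∈ ∅; common: ∅.
  x = 5: f ≡ 0 at y ∈ ∅; g ≡ 0 at y ∈ ∅; common: ∅.
  x = 6: f ≡ 0 at y ∈ ∅; g ≡ 0 at y ∈ {0}; common: ∅.
Collecting: common zeros = {(2, 1)}, so the count is 1.
Comparison with the Bézout bound: 1 ≤ 4 = deg(f)·deg(g), as expected for curves with no common component (the affine F_7-count falls short of the bound because intersections may lie at infinity, over extension fields, or carry multiplicity).


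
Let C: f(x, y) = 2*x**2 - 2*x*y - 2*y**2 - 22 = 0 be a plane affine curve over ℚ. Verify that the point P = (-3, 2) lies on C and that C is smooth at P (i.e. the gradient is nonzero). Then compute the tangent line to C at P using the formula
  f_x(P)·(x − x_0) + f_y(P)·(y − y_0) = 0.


Tangent line at P: -16*x - 2*y - 44 = 0.

Step 1: f(-3, 2) = 0, so P lies on C.
Step 2: partial derivatives
  f_x(x, y) = 4*x - 2*y, f_y(x, y) = -2*x - 4*y.
  f_x(P) = -16, f_y(P) = -2 (gradient nonzero, so P is smooth).
Step 3: tangent line at P: -16·(x − -3) + -2·(y − 2) = 0.
Expanding: -16*x - 2*y - 44 = 0.


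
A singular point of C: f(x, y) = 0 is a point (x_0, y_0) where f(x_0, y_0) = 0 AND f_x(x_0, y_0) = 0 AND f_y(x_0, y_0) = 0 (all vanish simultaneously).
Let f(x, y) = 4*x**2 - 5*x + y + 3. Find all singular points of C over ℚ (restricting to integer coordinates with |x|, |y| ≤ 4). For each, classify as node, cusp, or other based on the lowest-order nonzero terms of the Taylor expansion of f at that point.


No singular points in the scanned grid; C is smooth there.

Compute partial derivatives:
  f_x = 8*x - 5.
  f_y = 1.
f_y = 1 is a nonzero constant, so f_y never vanishes: no point (x, y) can satisfy f = f_x = f_y = 0. In particular no (x, y) ∈ {−4, ..., 4}² is singular; the curve is smooth.


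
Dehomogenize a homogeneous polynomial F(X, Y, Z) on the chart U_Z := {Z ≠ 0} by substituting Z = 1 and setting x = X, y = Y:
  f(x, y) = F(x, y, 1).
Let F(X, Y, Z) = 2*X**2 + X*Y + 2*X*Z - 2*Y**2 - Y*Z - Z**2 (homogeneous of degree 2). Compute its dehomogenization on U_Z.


f(x, y) = 2*x**2 + x*y + 2*x - 2*y**2 - y - 1

On U_Z we set Z = 1. Each monomial c·X^i·Y^j·Z^k in F becomes c·x^i·y^j·1^k = c·x^i·y^j.
Substituting Z = 1: F(X, Y, 1) = 2*x**2 + x*y + 2*x - 2*y**2 - y - 1.
Note: deg(f) ≤ deg(F) = 2; strict inequality happens when F is divisible by Z (lost terms).


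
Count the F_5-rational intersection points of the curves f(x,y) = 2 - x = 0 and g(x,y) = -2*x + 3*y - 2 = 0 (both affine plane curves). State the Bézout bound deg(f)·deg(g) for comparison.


Common zeros: {(2, 2)}; count = 1; Bézout bound = 1.

deg(f) = 1, deg(g) = 1, so Bézout bound = 1.
Scan x ∈ F_5. For each x, list the y ∈ F_5 with f(x, y) ≡ 0 and those with g(x, y) ≡ 0 (mod 5); the common zeros in that column are the intersection.
  x = 0: f ≡ 0 at y ∈ ∅; g ≡ 0 at y ∈ {4}; common: ∅.
  x = 1: f ≡ 0 at y ∈ ∅; g ≡ 0 at y ∈ {3}; common: ∅.
  x = 2: f ≡ 0 at y ∈ {0, 1, 2, 3, 4}; g ≡ 0 at y ∈ {2}; common: {2}.
  x = 3: f ≡ 0 at y ∈ ∅; g ≡ 0 at y ∈ {1}; common: ∅.
  x = 4: f ≡ 0 at y ∈ ∅; g ≡ 0 at y ∈ {0}; common: ∅.
Collecting: common zeros = {(2, 2)}, so the count is 1.
Comparison with the Bézout bound: 1 ≤ 1 = deg(f)·deg(g), as expected for curves with no common component (the bound is attained).


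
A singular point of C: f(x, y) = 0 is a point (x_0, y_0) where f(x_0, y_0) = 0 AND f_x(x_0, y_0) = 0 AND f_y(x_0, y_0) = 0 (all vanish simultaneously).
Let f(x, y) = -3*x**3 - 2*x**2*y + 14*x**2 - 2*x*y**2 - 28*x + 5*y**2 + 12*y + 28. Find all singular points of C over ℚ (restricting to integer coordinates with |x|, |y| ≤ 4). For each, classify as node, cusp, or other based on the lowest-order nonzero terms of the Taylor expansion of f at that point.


Singular points: {(2, -2)}; classification: cusp.

Compute partial derivatives:
  f_x = -9*x**2 - 4*x*y + 28*x - 2*y**2 - 28.
  f_y = -2*x**2 - 4*x*y + 10*y + 12.
Scan x_0 ∈ {−4, ..., 4}. For each x_0, f_y(x_0, y) is a polynomial in y; find its integer roots y ∈ {−4, ..., 4}, then test f_x and f at those candidates.
  x = -4: f_y(-4, y) = 26*y - 20; no integer root y with |y| ≤ 4.
  x = -3: f_y(-3, y) = 22*y - 6; no integer root y with |y| ≤ 4.
  x = -2: f_y(-2, y) = 18*y + 4; no integer root y with |y| ≤ 4.
  x = -1: f_y(-1, y) = 14*y + 10; no integer root y with |y| ≤ 4.
  x = 0: f_y(0, y) = 10*y + 12; no integer root y with |y| ≤ 4.
  x = 1: f_y(1, y) = 6*y + 10; no integer root y with |y| ≤ 4.
  x = 2: f_y(2, y) = 2*y + 4; vanishes at y ∈ {-2}. (2, -2): f_x = 0, f = 0 — SINGULAR.
  x = 3: f_y(3, y) = -2*y - 6; vanishes at y ∈ {-3}. (3, -3): f_x = -7 ≠ 0.
  x = 4: f_y(4, y) = -6*y - 20; no integer root y with |y| ≤ 4.
Only singular point on the grid: (2, -2).
Classify: substitute x = 2 + u, y = -2 + v and expand: f = -3*u**3 - 2*u**2*v - 2*u*v**2 + v**2.
No constant or linear terms (consistent with a singular point). Quadratic part: v**2. Cubic part: -3*u**3 - 2*u**2*v - 2*u*v**2.
The quadratic part v**2 is a perfect square, so there is a single (double) tangent line v = 0, i.e. y = -2. Restricting the cubic part to that line (v = 0) leaves -3*u**3 ≠ 0, so f is not divisible by v and the branch is v² ≈ 3*u**3 to lowest order — this is a cusp.
Classification: cusp.


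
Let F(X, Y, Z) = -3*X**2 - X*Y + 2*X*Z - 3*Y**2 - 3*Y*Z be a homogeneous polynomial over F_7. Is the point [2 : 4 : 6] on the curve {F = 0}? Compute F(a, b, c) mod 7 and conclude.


F(2,4,6) ≡ 3 (mod 7); P is NOT on the curve.

Evaluate F(2, 4, 6) term-by-term (mod 7).
  -3*X**2 ↦ -3·4·1·1 = -12
  -X*Y ↦ -1·2·4·1 = -8
  2*X*Z ↦ 2·2·1·6 = 24
  -3*Y**2 ↦ -3·1·16·1 = -48
  -3*Y*Z ↦ -3·1·4·6 = -72
Sum: F(2, 4, 6) = (-12) + (-8) + (24) + (-48) + (-72) = -116.
Reducing mod 7: -116 ≡ 3 (mod 7).
Since F(a, b, c) ≡ 3 ≠ 0 (mod 7), P does NOT lie on the curve.


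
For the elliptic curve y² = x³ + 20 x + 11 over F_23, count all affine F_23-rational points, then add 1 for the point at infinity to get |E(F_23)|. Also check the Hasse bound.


Affine points = {(1, 3), (1, 20), (2, 6), (2, 17), (3, 11), (3, 12), (5, 11), (5, 12), (6, 5), (6, 18), (8, 4), (8, 19), (9, 0), (12, 1), (12, 22), (15, 11), (15, 12), (18, 4), (18, 19), (20, 4), (20, 19), (21, 3), (21, 20), (22, 6), (22, 17)}; affine count = 25; |E(F_23)| = 26.

Discriminant check: Δ ∝ 4a³ + 27b² = 4·20³ + 27·11² = 4·8000 + 27·121 ≡ 8 (mod 23). Nonzero ⇒ E is nonsingular.
For each x ∈ F_23, compute rhs = x³ + 20·x + 11 mod 23, then count y ∈ F_23 with y² ≡ rhs.
  x = 0: rhs = 11, matching y values: none (0 points).
  x = 1: rhs = 9, matching y values: 3, 20 (2 points).
  x = 2: rhs = 13, matching y values: 6, 17 (2 points).
  x = 3: rhs = 6, matching y values: 11, 12 (2 points).
  x = 4: rhs = 17, matching y values: none (0 points).
  x = 5: rhs = 6, matching y values: 11, 12 (2 points).
  x = 6: rhs = 2, matching y values: 5, 18 (2 points).
  x = 7: rhs = 11, matching y values: none (0 points).
  x = 8: rhs = 16, matching y values: 4, 19 (2 points).
  x = 9: rhs = 0, matching y values: 0 (1 points).
  x = 10: rhs = 15, matching y values: none (0 points).
  x = 11: rhs = 21, matching y values: none (0 points).
  x = 12: rhs = 1, matching y values: 1, 22 (2 points).
  x = 13: rhs = 7, matching y values: none (0 points).
  x = 14: rhs = 22, matching y values: none (0 points).
  x = 15: rhs = 6, matching y values: 11, 12 (2 points).
  x = 16: rhs = 11, matching y values: none (0 points).
  x = 17: rhs = 20, matching y values: none (0 points).
  x = 18: rhs = 16, matching y values: 4, 19 (2 points).
  x = 19: rhs = 5, matching y values: none (0 points).
  x = 20: rhs = 16, matching y values: 4, 19 (2 points).
  x = 21: rhs = 9, matching y values: 3, 20 (2 points).
  x = 22: rhs = 13, matching y values: 6, 17 (2 points).
Total affine count: 25.
Full point count |E(F_23)| = 25 + 1 = 26.
Hasse bound: |26 − (23+1)| = |2| = 2 ≤ 2√23 ≈ 9.5917 ✓.


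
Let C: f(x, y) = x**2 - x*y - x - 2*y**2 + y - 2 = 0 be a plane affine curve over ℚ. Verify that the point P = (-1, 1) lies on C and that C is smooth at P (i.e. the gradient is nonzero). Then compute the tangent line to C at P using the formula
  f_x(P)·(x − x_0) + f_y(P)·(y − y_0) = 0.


Tangent line at P: -4*x - 2*y - 2 = 0.

Step 1: f(-1, 1) = 0, so P lies on C.
Step 2: partial derivatives
  f_x(x, y) = 2*x - y - 1, f_y(x, y) = -x - 4*y + 1.
  f_x(P) = -4, f_y(P) = -2 (gradient nonzero, so P is smooth).
Step 3: tangent line at P: -4·(x − -1) + -2·(y − 1) = 0.
Expanding: -4*x - 2*y - 2 = 0.


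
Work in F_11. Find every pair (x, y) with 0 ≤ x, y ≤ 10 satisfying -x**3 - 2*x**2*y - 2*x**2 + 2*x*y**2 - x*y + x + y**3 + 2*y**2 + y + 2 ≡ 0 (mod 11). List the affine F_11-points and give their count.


Affine F_11-points: {(0, 9), (1, 0), (2, 9), (4, 5), (5, 1), (5, 2), (5, 7), (6, 6), (7, 4), (7, 6), (7, 7), (9, 0), (10, 0)}; count = 13.

For each of the 121 pairs (x, y) ∈ F_11², evaluate f(x, y) mod 11. Record the zeros.
  x = 0: [0↦2, 1↦6, 2↦9, 3↦6, 4↦3, 5↦6, 6↦10, 7↦10, 8↦1, 9↦0, 10↦2]  zeros at y ∈ {9}
  x = 1: [0↦0, 1↦3, 2↦9, 3↦2, 4↦10, 5↦6, 6↦7, 7↦8, 8↦4, 9↦1, 10↦5]  zeros at y ∈ {0}
  x = 2: [0↦10, 1↦8, 2↦2, 3↦9, 4↦2, 5↦9, 6↦3, 7↦1, 8↦9, 9↦0, 10↦2]  zeros at y ∈ {9}
  x = 3: [0↦4, 1↦4, 2↦4, 3↦10, 4↦6, 5↦9, 6↦3, 7↦5, 8↦10, 9↦2, 10↦9]  zeros at y ∈ ∅
  x = 4: [0↦9, 1↦7, 2↦9, 3↦10, 4↦5, 5↦0, 6↦1, 7↦3, 8↦1, 9↦1, 10↦9]  zeros at y ∈ {5}
  x = 5: [0↦8, 1↦0, 2↦0, 3↦3, 4↦4, 5↦9, 6↦2, 7↦0, 8↦9, 9↦2, 10↦7]  zeros at y ∈ {1, 2, 7}
  x = 6: [0↦6, 1↦10, 2↦4, 3↦5, 4↦8, 5↦8, 6↦0, 7↦1, 8↦6, 9↦10, 10↦8]  zeros at y ∈ {6}
  x = 7: [0↦8, 1↦9, 2↦4, 3↦10, 4↦0, 5↦2, 6↦0, 7↦0, 8↦8, 9↦8, 10↦6]  zeros at y ∈ {4, 6, 7}
  x = 8: [0↦8, 1↦2, 2↦5, 3↦1, 4↦7, 5↦7, 6↦7, 7↦2, 8↦9, 9↦1, 10↦6]  zeros at y ∈ ∅
  x = 9: [0↦0, 1↦5, 2↦1, 3↦5, 4↦1, 5↦6, 6↦4, 7↦1, 8↦3, 9↦5, 10↦2]  zeros at y ∈ {0}
  x = 10: [0↦0, 1↦1, 2↦8, 3↦5, 4↦9, 5↦4, 6↦7, 7↦2, 8↦6, 9↦3, 10↦10]  zeros at y ∈ {0}
Collecting zeros: affine points = {(0, 9), (1, 0), (2, 9), (4, 5), (5, 1), (5, 2), (5, 7), (6, 6), (7, 4), (7, 6), (7, 7), (9, 0), (10, 0)}.
Total count |C(F_11)_aff| = 13.


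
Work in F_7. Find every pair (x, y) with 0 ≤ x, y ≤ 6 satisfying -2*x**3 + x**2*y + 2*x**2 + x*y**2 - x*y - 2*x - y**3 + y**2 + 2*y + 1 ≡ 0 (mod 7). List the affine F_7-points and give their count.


Affine F_7-points: {(1, 6), (4, 2), (5, 1), (5, 6), (6, 0), (6, 2), (6, 5)}; count = 7.

For each of the 49 pairs (x, y) ∈ F_7², evaluate f(x, y) mod 7. Record the zeros.
  x = 0: [0↦1, 1↦3, 2↦1, 3↦3, 4↦3, 5↦2, 6↦1]  zeros at y ∈ ∅
  x = 1: [0↦6, 1↦2, 2↦3, 3↦3, 4↦3, 5↦4, 6↦0]  zeros at y ∈ {6}
  x = 2: [0↦3, 1↦2, 2↦1, 3↦1, 4↦3, 5↦1, 6↦3]  zeros at y ∈ ∅
  x = 3: [0↦1, 1↦5, 2↦4, 3↦6, 4↦5, 5↦2, 6↦5]  zeros at y ∈ ∅
  x = 4: [0↦2, 1↦6, 2↦0, 3↦6, 4↦4, 5↦2, 6↦1]  zeros at y ∈ {2}
  x = 5: [0↦1, 1↦0, 2↦5, 3↦3, 4↦2, 5↦3, 6↦0]  zeros at y ∈ {1, 6}
  x = 6: [0↦0, 1↦3, 2↦0, 3↦6, 4↦1, 5↦0, 6↦4]  zeros at y ∈ {0, 2, 5}
Collecting zeros: affine points = {(1, 6), (4, 2), (5, 1), (5, 6), (6, 0), (6, 2), (6, 5)}.
Total count |C(F_7)_aff| = 7.


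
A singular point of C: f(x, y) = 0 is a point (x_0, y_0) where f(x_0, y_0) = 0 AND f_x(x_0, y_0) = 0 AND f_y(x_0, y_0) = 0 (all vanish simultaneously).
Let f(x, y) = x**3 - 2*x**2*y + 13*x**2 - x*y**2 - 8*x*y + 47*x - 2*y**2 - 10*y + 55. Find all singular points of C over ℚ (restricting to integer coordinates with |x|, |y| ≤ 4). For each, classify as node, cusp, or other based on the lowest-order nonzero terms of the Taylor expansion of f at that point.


Singular points: {(-3, 2)}; classification: cusp.

Compute partial derivatives:
  f_x = 3*x**2 - 4*x*y + 26*x - y**2 - 8*y + 47.
  f_y = -2*x**2 - 2*x*y - 8*x - 4*y - 10.
Scan x_0 ∈ {−4, ..., 4}. For each x_0, f_y(x_0, y) is a polynomial in y; find its integer roots y ∈ {−4, ..., 4}, then test f_x and f at those candidates.
  x = -4: f_y(-4, y) = 4*y - 10; no integer root y with |y| ≤ 4.
  x = -3: f_y(-3, y) = 2*y - 4; vanishes at y ∈ {2}. (-3, 2): f_x = 0, f = 0 — SINGULAR.
  x = -2: f_y(-2, y) = -2; no integer root y with |y| ≤ 4.
  x = -1: f_y(-1, y) = -2*y - 4; vanishes at y ∈ {-2}. (-1, -2): f_x = 28 ≠ 0.
  x = 0: f_y(0, y) = -4*y - 10; no integer root y with |y| ≤ 4.
  x = 1: f_y(1, y) = -6*y - 20; no integer root y with |y| ≤ 4.
  x = 2: f_y(2, y) = -8*y - 34; no integer root y with |y| ≤ 4.
  x = 3: f_y(3, y) = -10*y - 52; no integer root y with |y| ≤ 4.
  x = 4: f_y(4, y) = -12*y - 74; no integer root y with |y| ≤ 4.
Only singular point on the grid: (-3, 2).
Classify: substitute x = -3 + u, y = 2 + v and expand: f = u**3 - 2*u**2*v - u*v**2 + v**2.
No constant or linear terms (consistent with a singular point). Quadratic part: v**2. Cubic part: u**3 - 2*u**2*v - u*v**2.
The quadratic part v**2 is a perfect square, so there is a single (double) tangent line v = 0, i.e. y = 2. Restricting the cubic part to that line (v = 0) leaves u**3 ≠ 0, so f is not divisible by v and the branch is v² ≈ -u**3 to lowest order — this is a cusp.
Classification: cusp.


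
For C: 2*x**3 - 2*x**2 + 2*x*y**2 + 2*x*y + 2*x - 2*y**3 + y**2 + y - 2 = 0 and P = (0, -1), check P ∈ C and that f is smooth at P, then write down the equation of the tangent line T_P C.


Tangent line at P: 2*x - 7*y - 7 = 0.

Step 1: f(0, -1) = 0, so P lies on C.
Step 2: partial derivatives
  f_x(x, y) = 6*x**2 - 4*x + 2*y**2 + 2*y + 2, f_y(x, y) = 4*x*y + 2*x - 6*y**2 + 2*y + 1.
  f_x(P) = 2, f_y(P) = -7 (gradient nonzero, so P is smooth).
Step 3: tangent line at P: 2·(x − 0) + -7·(y − -1) = 0.
Expanding: 2*x - 7*y - 7 = 0.


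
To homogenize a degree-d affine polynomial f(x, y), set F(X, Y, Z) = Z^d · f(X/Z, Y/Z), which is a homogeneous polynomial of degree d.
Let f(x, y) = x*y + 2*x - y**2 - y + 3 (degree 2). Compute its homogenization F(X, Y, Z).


F(X, Y, Z) = X*Y + 2*X*Z - Y**2 - Y*Z + 3*Z**2

deg(f) = 2.
Substitute x = X/Z, y = Y/Z into f, then multiply by Z^2.
  monomial 1·x^1·y^1 ↦ 1·X^1·Y^1·Z^0.
  monomial 2·x^1·y^0 ↦ 2·X^1·Y^0·Z^1.
  monomial -1·x^0·y^2 ↦ -1·X^0·Y^2·Z^0.
  monomial -1·x^0·y^1 ↦ -1·X^0·Y^1·Z^1.
  monomial 3·x^0·y^0 ↦ 3·X^0·Y^0·Z^2.
Collecting: F(X, Y, Z) = X*Y + 2*X*Z - Y**2 - Y*Z + 3*Z**2.


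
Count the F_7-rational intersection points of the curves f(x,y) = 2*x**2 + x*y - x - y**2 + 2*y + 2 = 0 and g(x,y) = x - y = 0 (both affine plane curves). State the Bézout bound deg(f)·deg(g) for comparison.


Common zeros: ∅; count = 0; Bézout bound = 2.

deg(f) = 2, deg(g) = 1, so Bézout bound = 2.
Scan x ∈ F_7. For each x, list the y ∈ F_7 with f(x, y) ≡ 0 and those with g(x, y) ≡ 0 (mod 7); the common zeros in that column are the intersection.
  x = 0: f ≡ 0 at y ∈ ∅; g ≡ 0 at y ∈ {0}; common: ∅.
  x = 1: f ≡ 0 at y ∈ {5}; g ≡ 0 at y ∈ {1}; common: ∅.
  x = 2: f ≡ 0 at y ∈ ∅; g ≡ 0 at y ∈ {2}; common: ∅.
  x = 3: f ≡ 0 at y ∈ {1, 4}; g ≡ 0 at y ∈ {3}; common: ∅.
  x = 4: f ≡ 0 at y ∈ {1, 5}; g ≡ 0 at y ∈ {4}; common: ∅.
  x = 5: f ≡ 0 at y ∈ ∅; g ≡ 0 at y ∈ {5}; common: ∅.
  x = 6: f ≡ 0 at y ∈ {4}; g ≡ 0 at y ∈ {6}; common: ∅.
Collecting: common zeros = ∅, so the count is 0.
Comparison with the Bézout bound: 0 ≤ 2 = deg(f)·deg(g), as expected for curves with no common component (the affine F_7-count falls short of the bound because intersections may lie at infinity, over extension fields, or carry multiplicity).


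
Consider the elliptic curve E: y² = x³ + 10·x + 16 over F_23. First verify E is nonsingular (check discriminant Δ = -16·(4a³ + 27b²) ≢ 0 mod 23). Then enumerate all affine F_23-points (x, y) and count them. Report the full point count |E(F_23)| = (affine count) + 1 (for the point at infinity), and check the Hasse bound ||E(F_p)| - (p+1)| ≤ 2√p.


Affine points = {(0, 4), (0, 19), (1, 2), (1, 21), (3, 2), (3, 21), (6, 4), (6, 19), (10, 9), (10, 14), (11, 10), (11, 13), (12, 1), (12, 22), (14, 5), (14, 18), (17, 4), (17, 19), (18, 5), (18, 18), (19, 2), (19, 21)}; affine count = 22; |E(F_23)| = 23.

Discriminant check: Δ ∝ 4a³ + 27b² = 4·10³ + 27·16² = 4·1000 + 27·256 ≡ 10 (mod 23). Nonzero ⇒ E is nonsingular.
For each x ∈ F_23, compute rhs = x³ + 10·x + 16 mod 23, then count y ∈ F_23 with y² ≡ rhs.
  x = 0: rhs = 16, matching y values: 4, 19 (2 points).
  x = 1: rhs = 4, matching y values: 2, 21 (2 points).
  x = 2: rhs = 21, matching y values: none (0 points).
  x = 3: rhs = 4, matching y values: 2, 21 (2 points).
  x = 4: rhs = 5, matching y values: none (0 points).
  x = 5: rhs = 7, matching y values: none (0 points).
  x = 6: rhs = 16, matching y values: 4, 19 (2 points).
  x = 7: rhs = 15, matching y values: none (0 points).
  x = 8: rhs = 10, matching y values: none (0 points).
  x = 9: rhs = 7, matching y values: none (0 points).
  x = 10: rhs = 12, matching y values: 9, 14 (2 points).
  x = 11: rhs = 8, matching y values: 10, 13 (2 points).
  x = 12: rhs = 1, matching y values: 1, 22 (2 points).
  x = 13: rhs = 20, matching y values: none (0 points).
  x = 14: rhs = 2, matching y values: 5, 18 (2 points).
  x = 15: rhs = 22, matching y values: none (0 points).
  x = 16: rhs = 17, matching y values: none (0 points).
  x = 17: rhs = 16, matching y values: 4, 19 (2 points).
  x = 18: rhs = 2, matching y values: 5, 18 (2 points).
  x = 19: rhs = 4, matching y values: 2, 21 (2 points).
  x = 20: rhs = 5, matching y values: none (0 points).
  x = 21: rhs = 11, matching y values: none (0 points).
  x = 22: rhs = 5, matching y values: none (0 points).
Total affine count: 22.
Full point count |E(F_23)| = 22 + 1 = 23.
Hasse bound: |23 − (23+1)| = |-1| = 1 ≤ 2√23 ≈ 9.5917 ✓.


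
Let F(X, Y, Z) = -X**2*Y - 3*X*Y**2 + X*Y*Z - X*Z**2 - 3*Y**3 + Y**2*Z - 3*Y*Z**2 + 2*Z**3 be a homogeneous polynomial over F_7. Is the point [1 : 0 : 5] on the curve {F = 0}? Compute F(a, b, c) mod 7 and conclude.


F(1,0,5) ≡ 1 (mod 7); P is NOT on the curve.

Evaluate F(1, 0, 5) term-by-term (mod 7).
  -X**2*Y ↦ -1·1·0·1 = 0
  -3*X*Y**2 ↦ -3·1·0·1 = 0
  X*Y*Z ↦ 1·1·0·5 = 0
  -X*Z**2 ↦ -1·1·1·25 = -25
  -3*Y**3 ↦ -3·1·0·1 = 0
  Y**2*Z ↦ 1·1·0·5 = 0
  -3*Y*Z**2 ↦ -3·1·0·25 = 0
  2*Z**3 ↦ 2·1·1·125 = 250
Sum: F(1, 0, 5) = (0) + (0) + (0) + (-25) + (0) + (0) + (0) + (250) = 225.
Reducing mod 7: 225 ≡ 1 (mod 7).
Since F(a, b, c) ≡ 1 ≠ 0 (mod 7), P does NOT lie on the curve.


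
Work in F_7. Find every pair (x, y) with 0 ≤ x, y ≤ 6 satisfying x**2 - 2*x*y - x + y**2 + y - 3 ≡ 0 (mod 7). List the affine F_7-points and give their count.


Affine F_7-points: ∅; count = 0.

For each of the 49 pairs (x, y) ∈ F_7², evaluate f(x, y) mod 7. Record the zeros.
  x = 0: [0↦4, 1↦6, 2↦3, 3↦2, 4↦3, 5↦6, 6↦4]  zeros at y ∈ ∅
  x = 1: [0↦4, 1↦4, 2↦6, 3↦3, 4↦2, 5↦3, 6↦6]  zeros at y ∈ ∅
  x = 2: [0↦6, 1↦4, 2↦4, 3↦6, 4↦3, 5↦2, 6↦3]  zeros at y ∈ ∅
  x = 3: [0↦3, 1↦6, 2↦4, 3↦4, 4↦6, 5↦3, 6↦2]  zeros at y ∈ ∅
  x = 4: [0↦2, 1↦3, 2↦6, 3↦4, 4↦4, 5↦6, 6↦3]  zeros at y ∈ ∅
  x = 5: [0↦3, 1↦2, 2↦3, 3↦6, 4↦4, 5↦4, 6↦6]  zeros at y ∈ ∅
  x = 6: [0↦6, 1↦3, 2↦2, 3↦3, 4↦6, 5↦4, 6↦4]  zeros at y ∈ ∅
Collecting zeros: affine points = ∅.
Total count |C(F_7)_aff| = 0.


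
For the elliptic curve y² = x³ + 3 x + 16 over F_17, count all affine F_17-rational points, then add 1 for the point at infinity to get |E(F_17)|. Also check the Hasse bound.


Affine points = {(0, 4), (0, 13), (2, 8), (2, 9), (3, 1), (3, 16), (8, 5), (8, 12), (10, 3), (10, 14), (13, 5), (13, 12), (15, 6), (15, 11)}; affine count = 14; |E(F_17)| = 15.

Discriminant check: Δ ∝ 4a³ + 27b² = 4·3³ + 27·16² = 4·27 + 27·256 ≡ 16 (mod 17). Nonzero ⇒ E is nonsingular.
For each x ∈ F_17, compute rhs = x³ + 3·x + 16 mod 17, then count y ∈ F_17 with y² ≡ rhs.
  x = 0: rhs = 16, matching y values: 4, 13 (2 points).
  x = 1: rhs = 3, matching y values: none (0 points).
  x = 2: rhs = 13, matching y values: 8, 9 (2 points).
  x = 3: rhs = 1, matching y values: 1, 16 (2 points).
  x = 4: rhs = 7, matching y values: none (0 points).
  x = 5: rhs = 3, matching y values: none (0 points).
  x = 6: rhs = 12, matching y values: none (0 points).
  x = 7: rhs = 6, matching y values: none (0 points).
  x = 8: rhs = 8, matching y values: 5, 12 (2 points).
  x = 9: rhs = 7, matching y values: none (0 points).
  x = 10: rhs = 9, matching y values: 3, 14 (2 points).
  x = 11: rhs = 3, matching y values: none (0 points).
  x = 12: rhs = 12, matching y values: none (0 points).
  x = 13: rhs = 8, matching y values: 5, 12 (2 points).
  x = 14: rhs = 14, matching y values: none (0 points).
  x = 15: rhs = 2, matching y values: 6, 11 (2 points).
  x = 16: rhs = 12, matching y values: none (0 points).
Total affine count: 14.
Full point count |E(F_17)| = 14 + 1 = 15.
Hasse bound: |15 − (17+1)| = |-3| = 3 ≤ 2√17 ≈ 8.2462 ✓.


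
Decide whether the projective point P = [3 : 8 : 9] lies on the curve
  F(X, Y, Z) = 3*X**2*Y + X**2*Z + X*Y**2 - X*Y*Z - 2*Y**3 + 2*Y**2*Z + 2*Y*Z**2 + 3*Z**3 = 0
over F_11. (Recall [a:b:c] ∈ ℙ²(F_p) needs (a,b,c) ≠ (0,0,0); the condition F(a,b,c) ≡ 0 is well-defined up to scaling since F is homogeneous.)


F(3,8,9) ≡ 1 (mod 11); P is NOT on the curve.

Evaluate F(3, 8, 9) term-by-term (mod 11).
  3*X**2*Y ↦ 3·9·8·1 = 216
  X**2*Z ↦ 1·9·1·9 = 81
  X*Y**2 ↦ 1·3·64·1 = 192
  -X*Y*Z ↦ -1·3·8·9 = -216
  -2*Y**3 ↦ -2·1·512·1 = -1024
  2*Y**2*Z ↦ 2·1·64·9 = 1152
  2*Y*Z**2 ↦ 2·1·8·81 = 1296
  3*Z**3 ↦ 3·1·1·729 = 2187
Sum: F(3, 8, 9) = (216) + (81) + (192) + (-216) + (-1024) + (1152) + (1296) + (2187) = 3884.
Reducing mod 11: 3884 ≡ 1 (mod 11).
Since F(a, b, c) ≡ 1 ≠ 0 (mod 11), P does NOT lie on the curve.


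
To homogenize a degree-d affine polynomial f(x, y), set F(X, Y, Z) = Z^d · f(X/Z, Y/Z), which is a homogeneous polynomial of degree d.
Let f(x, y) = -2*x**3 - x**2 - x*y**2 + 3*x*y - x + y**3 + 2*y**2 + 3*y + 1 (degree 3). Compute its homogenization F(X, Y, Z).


F(X, Y, Z) = -2*X**3 - X**2*Z - X*Y**2 + 3*X*Y*Z - X*Z**2 + Y**3 + 2*Y**2*Z + 3*Y*Z**2 + Z**3

deg(f) = 3.
Substitute x = X/Z, y = Y/Z into f, then multiply by Z^3.
  monomial -2·x^3·y^0 ↦ -2·X^3·Y^0·Z^0.
  monomial -1·x^2·y^0 ↦ -1·X^2·Y^0·Z^1.
  monomial -1·x^1·y^2 ↦ -1·X^1·Y^2·Z^0.
  monomial 3·x^1·y^1 ↦ 3·X^1·Y^1·Z^1.
  monomial -1·x^1·y^0 ↦ -1·X^1·Y^0·Z^2.
  monomial 1·x^0·y^3 ↦ 1·X^0·Y^3·Z^0.
  monomial 2·x^0·y^2 ↦ 2·X^0·Y^2·Z^1.
  monomial 3·x^0·y^1 ↦ 3·X^0·Y^1·Z^2.
  monomial 1·x^0·y^0 ↦ 1·X^0·Y^0·Z^3.
Collecting: F(X, Y, Z) = -2*X**3 - X**2*Z - X*Y**2 + 3*X*Y*Z - X*Z**2 + Y**3 + 2*Y**2*Z + 3*Y*Z**2 + Z**3.


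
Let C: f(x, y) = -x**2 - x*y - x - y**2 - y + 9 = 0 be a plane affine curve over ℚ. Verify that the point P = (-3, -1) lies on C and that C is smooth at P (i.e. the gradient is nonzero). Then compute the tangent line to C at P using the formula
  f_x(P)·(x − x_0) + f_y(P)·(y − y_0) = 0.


Tangent line at P: 6*x + 4*y + 22 = 0.

Step 1: f(-3, -1) = 0, so P lies on C.
Step 2: partial derivatives
  f_x(x, y) = -2*x - y - 1, f_y(x, y) = -x - 2*y - 1.
  f_x(P) = 6, f_y(P) = 4 (gradient nonzero, so P is smooth).
Step 3: tangent line at P: 6·(x − -3) + 4·(y − -1) = 0.
Expanding: 6*x + 4*y + 22 = 0.


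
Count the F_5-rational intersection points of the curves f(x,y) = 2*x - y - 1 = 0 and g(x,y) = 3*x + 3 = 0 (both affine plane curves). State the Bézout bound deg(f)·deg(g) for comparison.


Common zeros: {(4, 2)}; count = 1; Bézout bound = 1.

deg(f) = 1, deg(g) = 1, so Bézout bound = 1.
Scan x ∈ F_5. For each x, list the y ∈ F_5 with f(x, y) ≡ 0 and those with g(x, y) ≡ 0 (mod 5); the common zeros in that column are the intersection.
  x = 0: f ≡ 0 at y ∈ {4}; g ≡ 0 at y ∈ ∅; common: ∅.
  x = 1: f ≡ 0 at y ∈ {1}; g ≡ 0 at y ∈ ∅; common: ∅.
  x = 2: f ≡ 0 at y ∈ {3}; g ≡ 0 at y ∈ ∅; common: ∅.
  x = 3: f ≡ 0 at y ∈ {0}; g ≡ 0 at y ∈ ∅; common: ∅.
  x = 4: f ≡ 0 at y ∈ {2}; g ≡ 0 at y ∈ {0, 1, 2, 3, 4}; common: {2}.
Collecting: common zeros = {(4, 2)}, so the count is 1.
Comparison with the Bézout bound: 1 ≤ 1 = deg(f)·deg(g), as expected for curves with no common component (the bound is attained).


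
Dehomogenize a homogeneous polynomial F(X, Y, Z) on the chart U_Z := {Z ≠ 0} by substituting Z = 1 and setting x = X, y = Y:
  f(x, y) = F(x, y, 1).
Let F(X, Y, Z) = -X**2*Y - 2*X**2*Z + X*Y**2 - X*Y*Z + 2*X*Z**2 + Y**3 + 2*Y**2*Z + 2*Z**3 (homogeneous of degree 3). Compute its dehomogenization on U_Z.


f(x, y) = -x**2*y - 2*x**2 + x*y**2 - x*y + 2*x + y**3 + 2*y**2 + 2

On U_Z we set Z = 1. Each monomial c·X^i·Y^j·Z^k in F becomes c·x^i·y^j·1^k = c·x^i·y^j.
Substituting Z = 1: F(X, Y, 1) = -x**2*y - 2*x**2 + x*y**2 - x*y + 2*x + y**3 + 2*y**2 + 2.
Note: deg(f) ≤ deg(F) = 3; strict inequality happens when F is divisible by Z (lost terms).


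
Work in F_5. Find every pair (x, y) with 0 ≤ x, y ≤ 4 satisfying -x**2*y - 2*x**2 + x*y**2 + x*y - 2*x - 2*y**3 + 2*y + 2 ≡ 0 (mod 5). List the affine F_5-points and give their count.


Affine F_5-points: {(0, 2), (1, 2), (2, 0), (2, 1), (3, 1)}; count = 5.

For each of the 25 pairs (x, y) ∈ F_5², evaluate f(x, y) mod 5. Record the zeros.
  x = 0: [0↦2, 1↦2, 2↦0, 3↦4, 4↦2]  zeros at y ∈ {2}
  x = 1: [0↦3, 1↦4, 2↦0, 3↦4, 4↦4]  zeros at y ∈ {2}
  x = 2: [0↦0, 1↦0, 2↦2, 3↦4, 4↦4]  zeros at y ∈ {0, 1}
  x = 3: [0↦3, 1↦0, 2↦1, 3↦4, 4↦2]  zeros at y ∈ {1}
  x = 4: [0↦2, 1↦4, 2↦2, 3↦4, 4↦3]  zeros at y ∈ ∅
Collecting zeros: affine points = {(0, 2), (1, 2), (2, 0), (2, 1), (3, 1)}.
Total count |C(F_5)_aff| = 5.


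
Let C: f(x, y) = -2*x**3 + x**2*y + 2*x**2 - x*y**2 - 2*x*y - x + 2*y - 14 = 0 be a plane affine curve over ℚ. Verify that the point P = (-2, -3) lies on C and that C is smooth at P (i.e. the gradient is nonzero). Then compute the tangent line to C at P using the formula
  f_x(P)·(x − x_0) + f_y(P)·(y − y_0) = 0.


Tangent line at P: -24*x - 2*y - 54 = 0.

Step 1: f(-2, -3) = 0, so P lies on C.
Step 2: partial derivatives
  f_x(x, y) = -6*x**2 + 2*x*y + 4*x - y**2 - 2*y - 1, f_y(x, y) = x**2 - 2*x*y - 2*x + 2.
  f_x(P) = -24, f_y(P) = -2 (gradient nonzero, so P is smooth).
Step 3: tangent line at P: -24·(x − -2) + -2·(y − -3) = 0.
Expanding: -24*x - 2*y - 54 = 0.


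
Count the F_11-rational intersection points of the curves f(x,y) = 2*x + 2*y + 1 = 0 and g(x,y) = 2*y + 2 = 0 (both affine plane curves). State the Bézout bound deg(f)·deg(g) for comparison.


Common zeros: {(6, 10)}; count = 1; Bézout bound = 1.

deg(f) = 1, deg(g) = 1, so Bézout bound = 1.
Scan x ∈ F_11. For each x, list the y ∈ F_11 with f(x, y) ≡ 0 and those with g(x, y) ≡ 0 (mod 11); the common zeros in that column are the intersection.
  x = 0: f ≡ 0 at y ∈ {5}; g ≡ 0 at y ∈ {10}; common: ∅.
  x = 1: f ≡ 0 at y ∈ {4}; g ≡ 0 at y ∈ {10}; common: ∅.
  x = 2: f ≡ 0 at y ∈ {3}; g ≡ 0 at y ∈ {10}; common: ∅.
  x = 3: f ≡ 0 at y ∈ {2}; g ≡ 0 at y ∈ {10}; common: ∅.
  x = 4: f ≡ 0 at y ∈ {1}; g ≡ 0 at y ∈ {10}; common: ∅.
  x = 5: f ≡ 0 at y ∈ {0}; g ≡ 0 at y ∈ {10}; common: ∅.
  x = 6: f ≡ 0 at y ∈ {10}; g ≡ 0 at y ∈ {10}; common: {10}.
  x = 7: f ≡ 0 at y ∈ {9}; g ≡ 0 at y ∈ {10}; common: ∅.
  x = 8: f ≡ 0 at y ∈ {8}; g ≡ 0 at y ∈ {10}; common: ∅.
  x = 9: f ≡ 0 at y ∈ {7}; g ≡ 0 at y ∈ {10}; common: ∅.
  x = 10: f ≡ 0 at y ∈ {6}; g ≡ 0 at y ∈ {10}; common: ∅.
Collecting: common zeros = {(6, 10)}, so the count is 1.
Comparison with the Bézout bound: 1 ≤ 1 = deg(f)·deg(g), as expected for curves with no common component (the bound is attained).


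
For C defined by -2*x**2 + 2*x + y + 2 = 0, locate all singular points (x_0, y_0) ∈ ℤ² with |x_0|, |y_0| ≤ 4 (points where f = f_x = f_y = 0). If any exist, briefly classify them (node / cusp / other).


No singular points in the scanned grid; C is smooth there.

Compute partial derivatives:
  f_x = 2 - 4*x.
  f_y = 1.
f_y = 1 is a nonzero constant, so f_y never vanishes: no point (x, y) can satisfy f = f_x = f_y = 0. In particular no (x, y) ∈ {−4, ..., 4}² is singular; the curve is smooth.


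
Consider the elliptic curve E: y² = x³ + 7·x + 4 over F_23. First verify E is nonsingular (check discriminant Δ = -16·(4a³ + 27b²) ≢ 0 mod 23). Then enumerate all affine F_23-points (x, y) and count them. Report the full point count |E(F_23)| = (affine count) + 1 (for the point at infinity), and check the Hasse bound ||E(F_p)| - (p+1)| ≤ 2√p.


Affine points = {(0, 2), (0, 21), (1, 9), (1, 14), (2, 7), (2, 16), (3, 11), (3, 12), (4, 2), (4, 21), (5, 7), (5, 16), (6, 3), (6, 20), (10, 4), (10, 19), (11, 3), (11, 20), (16, 7), (16, 16), (19, 2), (19, 21), (20, 5), (20, 18)}; affine count = 24; |E(F_23)| = 25.

Discriminant check: Δ ∝ 4a³ + 27b² = 4·7³ + 27·4² = 4·343 + 27·16 ≡ 10 (mod 23). Nonzero ⇒ E is nonsingular.
For each x ∈ F_23, compute rhs = x³ + 7·x + 4 mod 23, then count y ∈ F_23 with y² ≡ rhs.
  x = 0: rhs = 4, matching y values: 2, 21 (2 points).
  x = 1: rhs = 12, matching y values: 9, 14 (2 points).
  x = 2: rhs = 3, matching y values: 7, 16 (2 points).
  x = 3: rhs = 6, matching y values: 11, 12 (2 points).
  x = 4: rhs = 4, matching y values: 2, 21 (2 points).
  x = 5: rhs = 3, matching y values: 7, 16 (2 points).
  x = 6: rhs = 9, matching y values: 3, 20 (2 points).
  x = 7: rhs = 5, matching y values: none (0 points).
  x = 8: rhs = 20, matching y values: none (0 points).
  x = 9: rhs = 14, matching y values: none (0 points).
  x = 10: rhs = 16, matching y values: 4, 19 (2 points).
  x = 11: rhs = 9, matching y values: 3, 20 (2 points).
  x = 12: rhs = 22, matching y values: none (0 points).
  x = 13: rhs = 15, matching y values: none (0 points).
  x = 14: rhs = 17, matching y values: none (0 points).
  x = 15: rhs = 11, matching y values: none (0 points).
  x = 16: rhs = 3, matching y values: 7, 16 (2 points).
  x = 17: rhs = 22, matching y values: none (0 points).
  x = 18: rhs = 5, matching y values: none (0 points).
  x = 19: rhs = 4, matching y values: 2, 21 (2 points).
  x = 20: rhs = 2, matching y values: 5, 18 (2 points).
  x = 21: rhs = 5, matching y values: none (0 points).
  x = 22: rhs = 19, matching y values: none (0 points).
Total affine count: 24.
Full point count |E(F_23)| = 24 + 1 = 25.
Hasse bound: |25 − (23+1)| = |1| = 1 ≤ 2√23 ≈ 9.5917 ✓.
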